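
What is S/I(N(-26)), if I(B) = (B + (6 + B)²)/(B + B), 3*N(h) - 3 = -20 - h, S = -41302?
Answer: -20651/7 ≈ -2950.1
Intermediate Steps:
N(h) = -17/3 - h/3 (N(h) = 1 + (-20 - h)/3 = 1 + (-20/3 - h/3) = -17/3 - h/3)
I(B) = (B + (6 + B)²)/(2*B) (I(B) = (B + (6 + B)²)/((2*B)) = (B + (6 + B)²)*(1/(2*B)) = (B + (6 + B)²)/(2*B))
S/I(N(-26)) = -41302*2*(-17/3 - ⅓*(-26))/((-17/3 - ⅓*(-26)) + (6 + (-17/3 - ⅓*(-26)))²) = -41302*2*(-17/3 + 26/3)/((-17/3 + 26/3) + (6 + (-17/3 + 26/3))²) = -41302*6/(3 + (6 + 3)²) = -41302*6/(3 + 9²) = -41302*6/(3 + 81) = -41302/((½)*(⅓)*84) = -41302/14 = -41302*1/14 = -20651/7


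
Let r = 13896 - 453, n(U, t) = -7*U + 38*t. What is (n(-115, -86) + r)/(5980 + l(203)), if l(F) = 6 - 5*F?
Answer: 3660/1657 ≈ 2.2088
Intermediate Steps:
r = 13443
(n(-115, -86) + r)/(5980 + l(203)) = ((-7*(-115) + 38*(-86)) + 13443)/(5980 + (6 - 5*203)) = ((805 - 3268) + 13443)/(5980 + (6 - 1015)) = (-2463 + 13443)/(5980 - 1009) = 10980/4971 = 10980*(1/4971) = 3660/1657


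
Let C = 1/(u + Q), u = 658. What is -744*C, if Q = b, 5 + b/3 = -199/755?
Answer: -140430/121217 ≈ -1.1585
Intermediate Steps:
b = -11922/755 (b = -15 + 3*(-199/755) = -15 - 597/755 = -11922/755 ≈ -15.791)
Q = -11922/755 ≈ -15.791
C = 755/484868 (C = 1/(658 - 11922/755) = 1/(484868/755) = 755/484868 ≈ 0.0015571)
-744*C = -744*755/484868 = -140430/121217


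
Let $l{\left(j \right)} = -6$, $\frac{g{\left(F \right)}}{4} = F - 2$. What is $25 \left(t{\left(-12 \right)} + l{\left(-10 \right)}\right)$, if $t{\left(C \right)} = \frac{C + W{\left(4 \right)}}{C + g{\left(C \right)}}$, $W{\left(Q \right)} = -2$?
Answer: $- \frac{4925}{34} \approx -144.85$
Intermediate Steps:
$g{\left(F \right)} = -8 + 4 F$ ($g{\left(F \right)} = 4 \left(F - 2\right) = 4 \left(-2 + F\right) = -8 + 4 F$)
$t{\left(C \right)} = \frac{-2 + C}{-8 + 5 C}$ ($t{\left(C \right)} = \frac{C - 2}{C + \left(-8 + 4 C\right)} = \frac{-2 + C}{-8 + 5 C}$)
$25 \left(t{\left(-12 \right)} + l{\left(-10 \right)}\right) = 25 \left(\frac{-2 - 12}{-8 + 5 \left(-12\right)} - 6\right) = 25 \left(\frac{1}{-8 - 60} \left(-14\right) - 6\right) = 25 \left(\frac{1}{-68} \left(-14\right) - 6\right) = 25 \left(\left(- \frac{1}{68}\right) \left(-14\right) - 6\right) = 25 \left(\frac{7}{34} - 6\right) = 25 \left(- \frac{197}{34}\right) = - \frac{4925}{34}$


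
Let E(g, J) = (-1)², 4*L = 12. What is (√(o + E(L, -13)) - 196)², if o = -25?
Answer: 38392 - 784*I*√6 ≈ 38392.0 - 1920.4*I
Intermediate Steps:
L = 3 (L = (¼)*12 = 3)
E(g, J) = 1
(√(o + E(L, -13)) - 196)² = (√(-25 + 1) - 196)² = (√(-24) - 196)² = (2*I*√6 - 196)² = (-196 + 2*I*√6)²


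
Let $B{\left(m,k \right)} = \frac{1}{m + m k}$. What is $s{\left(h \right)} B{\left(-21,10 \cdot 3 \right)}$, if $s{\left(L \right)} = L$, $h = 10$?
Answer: $- \frac{10}{651} \approx -0.015361$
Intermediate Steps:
$B{\left(m,k \right)} = \frac{1}{m + k m}$
$s{\left(h \right)} B{\left(-21,10 \cdot 3 \right)} = 10 \frac{1}{\left(-21\right) \left(1 + 10 \cdot 3\right)} = 10 \left(- \frac{1}{21 \left(1 + 30\right)}\right) = 10 \left(- \frac{1}{21 \cdot 31}\right) = 10 \left(\left(- \frac{1}{21}\right) \frac{1}{31}\right) = 10 \left(- \frac{1}{651}\right) = - \frac{10}{651}$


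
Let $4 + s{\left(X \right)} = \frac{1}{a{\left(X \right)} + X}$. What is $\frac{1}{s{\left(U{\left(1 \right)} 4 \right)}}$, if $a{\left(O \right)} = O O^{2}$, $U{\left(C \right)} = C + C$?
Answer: $- \frac{520}{2079} \approx -0.25012$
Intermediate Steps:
$U{\left(C \right)} = 2 C$
$a{\left(O \right)} = O^{3}$
$s{\left(X \right)} = -4 + \frac{1}{X + X^{3}}$ ($s{\left(X \right)} = -4 + \frac{1}{X^{3} + X} = -4 + \frac{1}{X + X^{3}}$)
$\frac{1}{s{\left(U{\left(1 \right)} 4 \right)}} = \frac{1}{\frac{1}{2 \cdot 1 \cdot 4 + \left(2 \cdot 1 \cdot 4\right)^{3}} \left(1 - 4 \cdot 2 \cdot 1 \cdot 4 - 4 \left(2 \cdot 1 \cdot 4\right)^{3}\right)} = \frac{1}{\frac{1}{2 \cdot 4 + \left(2 \cdot 4\right)^{3}} \left(1 - 4 \cdot 2 \cdot 4 - 4 \left(2 \cdot 4\right)^{3}\right)} = \frac{1}{\frac{1}{8 + 8^{3}} \left(1 - 32 - 4 \cdot 8^{3}\right)} = \frac{1}{\frac{1}{8 + 512} \left(1 - 32 - 2048\right)} = \frac{1}{\frac{1}{520} \left(1 - 32 - 2048\right)} = \frac{1}{\frac{1}{520} \left(-2079\right)} = \frac{1}{- \frac{2079}{520}} = - \frac{520}{2079}$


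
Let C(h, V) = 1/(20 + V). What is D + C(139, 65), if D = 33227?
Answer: 2824296/85 ≈ 33227.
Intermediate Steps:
D + C(139, 65) = 33227 + 1/(20 + 65) = 33227 + 1/85 = 2824296/85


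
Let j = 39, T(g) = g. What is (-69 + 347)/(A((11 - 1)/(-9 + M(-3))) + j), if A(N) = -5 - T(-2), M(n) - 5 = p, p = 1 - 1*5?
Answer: 139/18 ≈ 7.7222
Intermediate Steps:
p = -4 (p = 1 - 5 = -4)
M(n) = 1 (M(n) = 5 - 4 = 1)
A(N) = -3 (A(N) = -5 - 1*(-2) = -5 + 2 = -3)
(-69 + 347)/(A((11 - 1)/(-9 + M(-3))) + j) = (-69 + 347)/(-3 + 39) = 278/36 = 278*(1/36) = 139/18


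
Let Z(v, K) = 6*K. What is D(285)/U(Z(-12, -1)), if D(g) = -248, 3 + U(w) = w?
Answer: 248/9 ≈ 27.556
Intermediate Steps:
U(w) = -3 + w
D(285)/U(Z(-12, -1)) = -248/(-3 + 6*(-1)) = -248/(-3 - 6) = -248/(-9) = -248*(-⅑) = 248/9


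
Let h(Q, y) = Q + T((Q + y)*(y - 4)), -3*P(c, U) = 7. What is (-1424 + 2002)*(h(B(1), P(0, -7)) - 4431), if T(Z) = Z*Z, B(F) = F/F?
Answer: -204065212/81 ≈ -2.5193e+6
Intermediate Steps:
P(c, U) = -7/3 (P(c, U) = -⅓*7 = -7/3)
B(F) = 1
T(Z) = Z²
h(Q, y) = Q + (-4 + y)²*(Q + y)² (h(Q, y) = Q + ((Q + y)*(y - 4))² = Q + ((Q + y)*(-4 + y))² = Q + ((-4 + y)*(Q + y))² = Q + (-4 + y)²*(Q + y)²)
(-1424 + 2002)*(h(B(1), P(0, -7)) - 4431) = (-1424 + 2002)*((1 + ((-7/3)² - 4*1 - 4*(-7/3) + 1*(-7/3))²) - 4431) = 578*((1 + (49/9 - 4 + 28/3 - 7/3)²) - 4431) = 578*((1 + (76/9)²) - 4431) = 578*((1 + 5776/81) - 4431) = 578*(5857/81 - 4431) = 578*(-353054/81) = -204065212/81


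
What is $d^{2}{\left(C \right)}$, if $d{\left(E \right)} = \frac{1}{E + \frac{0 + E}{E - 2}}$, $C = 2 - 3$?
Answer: $\frac{9}{4} \approx 2.25$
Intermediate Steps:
$C = -1$ ($C = 2 - 3 = -1$)
$d{\left(E \right)} = \frac{1}{E + \frac{E}{-2 + E}}$
$d^{2}{\left(C \right)} = \left(\frac{-2 - 1}{\left(-1\right) \left(-1 - 1\right)}\right)^{2} = \left(\left(-1\right) \frac{1}{-2} \left(-3\right)\right)^{2} = \left(\left(-1\right) \left(- \frac{1}{2}\right) \left(-3\right)\right)^{2} = \left(- \frac{3}{2}\right)^{2} = \frac{9}{4}$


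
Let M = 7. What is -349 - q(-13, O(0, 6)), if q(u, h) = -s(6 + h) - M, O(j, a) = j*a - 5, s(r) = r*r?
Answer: -341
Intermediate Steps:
s(r) = r²
O(j, a) = -5 + a*j (O(j, a) = a*j - 5 = -5 + a*j)
q(u, h) = -7 - (6 + h)² (q(u, h) = -(6 + h)² - 1*7 = -(6 + h)² - 7 = -7 - (6 + h)²)
-349 - q(-13, O(0, 6)) = -349 - (-7 - (6 + (-5 + 6*0))²) = -349 - (-7 - (6 + (-5 + 0))²) = -349 - (-7 - (6 - 5)²) = -349 - (-7 - 1*1²) = -349 - (-7 - 1*1) = -349 - (-7 - 1) = -349 - 1*(-8) = -349 + 8 = -341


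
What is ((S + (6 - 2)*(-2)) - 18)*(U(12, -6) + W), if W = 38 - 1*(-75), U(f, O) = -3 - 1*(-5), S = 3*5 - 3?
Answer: -1610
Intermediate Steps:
S = 12 (S = 15 - 3 = 12)
U(f, O) = 2 (U(f, O) = -3 + 5 = 2)
W = 113 (W = 38 + 75 = 113)
((S + (6 - 2)*(-2)) - 18)*(U(12, -6) + W) = ((12 + (6 - 2)*(-2)) - 18)*(2 + 113) = ((12 + 4*(-2)) - 18)*115 = ((12 - 8) - 18)*115 = (4 - 18)*115 = -14*115 = -1610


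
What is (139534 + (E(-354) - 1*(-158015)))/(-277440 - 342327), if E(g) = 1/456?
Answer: -135682345/282613752 ≈ -0.48010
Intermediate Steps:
E(g) = 1/456
(139534 + (E(-354) - 1*(-158015)))/(-277440 - 342327) = (139534 + (1/456 - 1*(-158015)))/(-277440 - 342327) = (139534 + (1/456 + 158015))/(-619767) = (139534 + 72054841/456)*(-1/619767) = (135682345/456)*(-1/619767) = -135682345/282613752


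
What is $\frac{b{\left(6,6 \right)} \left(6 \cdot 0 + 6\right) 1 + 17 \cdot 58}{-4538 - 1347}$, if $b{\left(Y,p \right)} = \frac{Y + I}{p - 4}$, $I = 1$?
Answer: $- \frac{1007}{5885} \approx -0.17111$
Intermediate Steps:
$b{\left(Y,p \right)} = \frac{1 + Y}{-4 + p}$ ($b{\left(Y,p \right)} = \frac{Y + 1}{p - 4} = \frac{1 + Y}{-4 + p}$)
$\frac{b{\left(6,6 \right)} \left(6 \cdot 0 + 6\right) 1 + 17 \cdot 58}{-4538 - 1347} = \frac{\frac{1 + 6}{-4 + 6} \left(6 \cdot 0 + 6\right) 1 + 17 \cdot 58}{-4538 - 1347} = \frac{\frac{1}{2} \cdot 7 \left(0 + 6\right) 1 + 986}{-5885} = \left(\frac{1}{2} \cdot 7 \cdot 6 \cdot 1 + 986\right) \left(- \frac{1}{5885}\right) = \left(\frac{7}{2} \cdot 6 \cdot 1 + 986\right) \left(- \frac{1}{5885}\right) = \left(21 \cdot 1 + 986\right) \left(- \frac{1}{5885}\right) = \left(21 + 986\right) \left(- \frac{1}{5885}\right) = 1007 \left(- \frac{1}{5885}\right) = - \frac{1007}{5885}$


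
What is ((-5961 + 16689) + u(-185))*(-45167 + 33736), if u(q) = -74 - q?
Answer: -123900609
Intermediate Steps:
((-5961 + 16689) + u(-185))*(-45167 + 33736) = ((-5961 + 16689) + (-74 - 1*(-185)))*(-45167 + 33736) = (10728 + (-74 + 185))*(-11431) = (10728 + 111)*(-11431) = 10839*(-11431) = -123900609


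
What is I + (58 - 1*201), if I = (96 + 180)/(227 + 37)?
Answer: -3123/22 ≈ -141.95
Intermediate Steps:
I = 23/22 (I = 276/264 = 276*(1/264) = 23/22 ≈ 1.0455)
I + (58 - 1*201) = 23/22 + (58 - 1*201) = 23/22 + (58 - 201) = 23/22 - 143 = -3123/22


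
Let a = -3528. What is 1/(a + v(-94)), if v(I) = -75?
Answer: -1/3603 ≈ -0.00027755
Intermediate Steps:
1/(a + v(-94)) = 1/(-3528 - 75) = 1/(-3603) = -1/3603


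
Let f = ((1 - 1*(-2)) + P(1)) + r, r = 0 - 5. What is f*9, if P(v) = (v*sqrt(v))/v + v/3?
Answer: -6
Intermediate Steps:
P(v) = sqrt(v) + v/3 (P(v) = v**(3/2)/v + v*(1/3) = sqrt(v) + v/3)
r = -5
f = -2/3 (f = ((1 - 1*(-2)) + (sqrt(1) + (1/3)*1)) - 5 = ((1 + 2) + (1 + 1/3)) - 5 = (3 + 4/3) - 5 = 13/3 - 5 = -2/3 ≈ -0.66667)
f*9 = -2/3*9 = -6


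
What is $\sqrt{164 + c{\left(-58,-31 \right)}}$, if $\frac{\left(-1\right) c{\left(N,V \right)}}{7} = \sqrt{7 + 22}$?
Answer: $\sqrt{164 - 7 \sqrt{29}} \approx 11.238$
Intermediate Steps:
$c{\left(N,V \right)} = - 7 \sqrt{29}$ ($c{\left(N,V \right)} = - 7 \sqrt{7 + 22} = - 7 \sqrt{29}$)
$\sqrt{164 + c{\left(-58,-31 \right)}} = \sqrt{164 - 7 \sqrt{29}}$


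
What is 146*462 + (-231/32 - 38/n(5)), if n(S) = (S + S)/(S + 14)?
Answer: 10779613/160 ≈ 67373.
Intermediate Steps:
n(S) = 2*S/(14 + S) (n(S) = (2*S)/(14 + S) = 2*S/(14 + S))
146*462 + (-231/32 - 38/n(5)) = 146*462 + (-231/32 - 38/(2*5/(14 + 5))) = 67452 + (-231*1/32 - 38/(2*5/19)) = 67452 + (-231/32 - 38/(2*5*(1/19))) = 67452 + (-231/32 - 38/10/19) = 67452 + (-231/32 - 38*19/10) = 67452 + (-231/32 - 361/5) = 67452 - 12707/160 = 10779613/160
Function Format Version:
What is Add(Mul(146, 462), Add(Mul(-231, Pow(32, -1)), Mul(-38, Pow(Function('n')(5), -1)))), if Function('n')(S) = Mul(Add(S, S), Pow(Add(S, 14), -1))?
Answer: Rational(10779613, 160) ≈ 67373.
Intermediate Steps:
Function('n')(S) = Mul(2, S, Pow(Add(14, S), -1)) (Function('n')(S) = Mul(Mul(2, S), Pow(Add(14, S), -1)) = Mul(2, S, Pow(Add(14, S), -1)))
Add(Mul(146, 462), Add(Mul(-231, Pow(32, -1)), Mul(-38, Pow(Function('n')(5), -1)))) = Add(Mul(146, 462), Add(Mul(-231, Pow(32, -1)), Mul(-38, Pow(Mul(2, 5, Pow(Add(14, 5), -1)), -1)))) = Add(67452, Add(Mul(-231, Rational(1, 32)), Mul(-38, Pow(Mul(2, 5, Pow(19, -1)), -1)))) = Add(67452, Add(Rational(-231, 32), Mul(-38, Pow(Mul(2, 5, Rational(1, 19)), -1)))) = Add(67452, Add(Rational(-231, 32), Mul(-38, Pow(Rational(10, 19), -1)))) = Add(67452, Add(Rational(-231, 32), Mul(-38, Rational(19, 10)))) = Add(67452, Add(Rational(-231, 32), Rational(-361, 5))) = Add(67452, Rational(-12707, 160)) = Rational(10779613, 160)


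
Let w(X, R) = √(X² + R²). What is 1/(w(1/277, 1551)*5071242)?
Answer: 277*√184579359130/936046598353139460 ≈ 1.2714e-10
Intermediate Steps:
w(X, R) = √(R² + X²)
1/(w(1/277, 1551)*5071242) = 1/(√(1551² + (1/277)²)*5071242) = (1/5071242)/√(2405601 + (1/277)²) = (1/5071242)/√(2405601 + 1/76729) = (1/5071242)/√(184579359130/76729) = (1/5071242)/(√184579359130/277) = (277*√184579359130/184579359130)*(1/5071242) = 277*√184579359130/936046598353139460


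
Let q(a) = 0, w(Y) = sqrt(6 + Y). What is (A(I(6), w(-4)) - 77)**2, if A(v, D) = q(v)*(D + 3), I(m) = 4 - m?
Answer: 5929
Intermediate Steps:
A(v, D) = 0 (A(v, D) = 0*(D + 3) = 0*(3 + D) = 0)
(A(I(6), w(-4)) - 77)**2 = (0 - 77)**2 = (-77)**2 = 5929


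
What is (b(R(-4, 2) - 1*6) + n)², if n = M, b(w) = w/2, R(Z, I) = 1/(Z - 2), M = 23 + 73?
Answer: 1243225/144 ≈ 8633.5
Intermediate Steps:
M = 96
R(Z, I) = 1/(-2 + Z)
b(w) = w/2 (b(w) = w*(½) = w/2)
n = 96
(b(R(-4, 2) - 1*6) + n)² = ((1/(-2 - 4) - 1*6)/2 + 96)² = ((1/(-6) - 6)/2 + 96)² = ((-⅙ - 6)/2 + 96)² = ((½)*(-37/6) + 96)² = (-37/12 + 96)² = (1115/12)² = 1243225/144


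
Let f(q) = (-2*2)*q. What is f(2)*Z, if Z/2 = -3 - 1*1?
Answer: 64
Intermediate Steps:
Z = -8 (Z = 2*(-3 - 1*1) = 2*(-3 - 1) = 2*(-4) = -8)
f(q) = -4*q
f(2)*Z = -4*2*(-8) = -8*(-8) = 64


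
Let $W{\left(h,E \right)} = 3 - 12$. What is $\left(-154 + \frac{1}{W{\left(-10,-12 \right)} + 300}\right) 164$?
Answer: $- \frac{7349332}{291} \approx -25255.0$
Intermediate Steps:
$W{\left(h,E \right)} = -9$ ($W{\left(h,E \right)} = 3 - 12 = -9$)
$\left(-154 + \frac{1}{W{\left(-10,-12 \right)} + 300}\right) 164 = \left(-154 + \frac{1}{-9 + 300}\right) 164 = \left(-154 + \frac{1}{291}\right) 164 = \left(- \frac{44813}{291}\right) 164 = - \frac{7349332}{291}$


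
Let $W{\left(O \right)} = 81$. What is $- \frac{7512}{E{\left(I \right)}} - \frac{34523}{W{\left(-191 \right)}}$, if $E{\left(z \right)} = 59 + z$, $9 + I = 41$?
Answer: $- \frac{3750065}{7371} \approx -508.76$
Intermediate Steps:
$I = 32$ ($I = -9 + 41 = 32$)
$- \frac{7512}{E{\left(I \right)}} - \frac{34523}{W{\left(-191 \right)}} = - \frac{7512}{59 + 32} - \frac{34523}{81} = - \frac{7512}{91} - \frac{34523}{81} = - \frac{3750065}{7371}$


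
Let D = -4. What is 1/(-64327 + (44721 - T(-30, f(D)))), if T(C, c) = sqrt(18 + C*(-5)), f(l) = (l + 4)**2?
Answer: -9803/192197534 + sqrt(42)/192197534 ≈ -5.0971e-5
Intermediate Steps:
f(l) = (4 + l)**2
T(C, c) = sqrt(18 - 5*C)
1/(-64327 + (44721 - T(-30, f(D)))) = 1/(-64327 + (44721 - sqrt(18 - 5*(-30)))) = 1/(-64327 + (44721 - sqrt(18 + 150))) = 1/(-64327 + (44721 - sqrt(168))) = 1/(-64327 + (44721 - 2*sqrt(42))) = 1/(-19606 - 2*sqrt(42))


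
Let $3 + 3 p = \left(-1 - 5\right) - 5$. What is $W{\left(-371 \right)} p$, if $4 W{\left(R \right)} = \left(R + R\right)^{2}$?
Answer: $- \frac{1926974}{3} \approx -6.4233 \cdot 10^{5}$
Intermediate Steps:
$W{\left(R \right)} = R^{2}$ ($W{\left(R \right)} = \frac{\left(R + R\right)^{2}}{4} = \frac{\left(2 R\right)^{2}}{4} = \frac{4 R^{2}}{4} = R^{2}$)
$p = - \frac{14}{3}$ ($p = -1 + \frac{\left(-1 - 5\right) - 5}{3} = -1 + \frac{-6 - 5}{3} = -1 + \frac{1}{3} \left(-11\right) = -1 - \frac{11}{3} = - \frac{14}{3} \approx -4.6667$)
$W{\left(-371 \right)} p = \left(-371\right)^{2} \left(- \frac{14}{3}\right) = 137641 \left(- \frac{14}{3}\right) = - \frac{1926974}{3}$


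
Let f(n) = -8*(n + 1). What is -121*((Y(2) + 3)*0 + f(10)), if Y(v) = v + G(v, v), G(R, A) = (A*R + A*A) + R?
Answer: 10648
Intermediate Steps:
G(R, A) = R + A² + A*R (G(R, A) = (A*R + A²) + R = (A² + A*R) + R = R + A² + A*R)
Y(v) = 2*v + 2*v² (Y(v) = v + (v + v² + v*v) = v + (v + v² + v²) = v + (v + 2*v²) = 2*v + 2*v²)
f(n) = -8 - 8*n (f(n) = -8*(1 + n) = -8 - 8*n)
-121*((Y(2) + 3)*0 + f(10)) = -121*((2*2*(1 + 2) + 3)*0 + (-8 - 8*10)) = -121*((2*2*3 + 3)*0 + (-8 - 80)) = -121*((12 + 3)*0 - 88) = -121*(15*0 - 88) = -121*(0 - 88) = -121*(-88) = 10648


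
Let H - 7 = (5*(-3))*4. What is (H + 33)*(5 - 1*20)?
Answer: 300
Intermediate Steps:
H = -53 (H = 7 + (5*(-3))*4 = 7 - 15*4 = 7 - 60 = -53)
(H + 33)*(5 - 1*20) = (-53 + 33)*(5 - 1*20) = -20*(5 - 20) = -20*(-15) = 300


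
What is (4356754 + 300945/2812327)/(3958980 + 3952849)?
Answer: 12252617207503/22250650316083 ≈ 0.55066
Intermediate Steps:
(4356754 + 300945/2812327)/(3958980 + 3952849) = (4356754 + 300945*(1/2812327))/7911829 = (4356754 + 300945/2812327)*(1/7911829) = (12252617207503/2812327)*(1/7911829) = 12252617207503/22250650316083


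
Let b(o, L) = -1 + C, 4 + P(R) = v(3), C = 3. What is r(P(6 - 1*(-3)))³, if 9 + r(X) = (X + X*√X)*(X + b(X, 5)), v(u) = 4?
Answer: -729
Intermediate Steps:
P(R) = 0 (P(R) = -4 + 4 = 0)
b(o, L) = 2 (b(o, L) = -1 + 3 = 2)
r(X) = -9 + (2 + X)*(X + X^(3/2)) (r(X) = -9 + (X + X*√X)*(X + 2) = -9 + (X + X^(3/2))*(2 + X) = -9 + (2 + X)*(X + X^(3/2)))
r(P(6 - 1*(-3)))³ = (-9 + 0² + 0^(5/2) + 2*0 + 2*0^(3/2))³ = (-9 + 0 + 0 + 0 + 2*0)³ = (-9 + 0 + 0 + 0 + 0)³ = (-9)³ = -729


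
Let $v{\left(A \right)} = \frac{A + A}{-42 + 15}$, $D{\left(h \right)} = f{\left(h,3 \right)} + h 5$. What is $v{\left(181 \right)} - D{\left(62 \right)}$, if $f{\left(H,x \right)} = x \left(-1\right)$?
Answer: $- \frac{8651}{27} \approx -320.41$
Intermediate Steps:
$f{\left(H,x \right)} = - x$
$D{\left(h \right)} = -3 + 5 h$ ($D{\left(h \right)} = \left(-1\right) 3 + h 5 = -3 + 5 h$)
$v{\left(A \right)} = - \frac{2 A}{27}$ ($v{\left(A \right)} = \frac{2 A}{-27} = 2 A \left(- \frac{1}{27}\right) = - \frac{2 A}{27}$)
$v{\left(181 \right)} - D{\left(62 \right)} = \left(- \frac{2}{27}\right) 181 - \left(-3 + 5 \cdot 62\right) = - \frac{362}{27} - \left(-3 + 310\right) = - \frac{362}{27} - 307 = - \frac{8651}{27}$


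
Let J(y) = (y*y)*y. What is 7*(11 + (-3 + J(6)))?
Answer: 1568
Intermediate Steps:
J(y) = y**3 (J(y) = y**2*y = y**3)
7*(11 + (-3 + J(6))) = 7*(11 + (-3 + 6**3)) = 7*(11 + (-3 + 216)) = 7*(11 + 213) = 7*224 = 1568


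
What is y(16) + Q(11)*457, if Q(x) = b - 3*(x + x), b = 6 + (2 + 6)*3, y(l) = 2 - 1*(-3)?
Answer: -16447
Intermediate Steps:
y(l) = 5 (y(l) = 2 + 3 = 5)
b = 30 (b = 6 + 8*3 = 6 + 24 = 30)
Q(x) = 30 - 6*x (Q(x) = 30 - 3*(x + x) = 30 - 3*2*x = 30 - 6*x)
y(16) + Q(11)*457 = 5 + (30 - 6*11)*457 = 5 + (30 - 66)*457 = 5 - 36*457 = 5 - 16452 = -16447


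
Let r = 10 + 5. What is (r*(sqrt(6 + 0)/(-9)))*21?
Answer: -35*sqrt(6) ≈ -85.732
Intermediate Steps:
r = 15
(r*(sqrt(6 + 0)/(-9)))*21 = (15*(sqrt(6 + 0)/(-9)))*21 = (15*(sqrt(6)*(-1/9)))*21 = (15*(-sqrt(6)/9))*21 = -5*sqrt(6)/3*21 = -35*sqrt(6)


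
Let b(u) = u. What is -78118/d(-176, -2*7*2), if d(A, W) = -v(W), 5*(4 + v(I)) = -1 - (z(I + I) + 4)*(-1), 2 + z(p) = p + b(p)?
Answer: -390590/131 ≈ -2981.6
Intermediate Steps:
z(p) = -2 + 2*p (z(p) = -2 + (p + p) = -2 + 2*p)
v(I) = -19/5 + 4*I/5 (v(I) = -4 + (-1 - ((-2 + 2*(I + I)) + 4)*(-1))/5 = -4 + (-1 - ((-2 + 2*(2*I)) + 4)*(-1))/5 = -4 + (-1 - ((-2 + 4*I) + 4)*(-1))/5 = -4 + (-1 - (2 + 4*I)*(-1))/5 = -4 + (-1 - (-2 - 4*I))/5 = -4 + (-1 + (2 + 4*I))/5 = -4 + (1 + 4*I)/5 = -4 + (⅕ + 4*I/5) = -19/5 + 4*I/5)
d(A, W) = 19/5 - 4*W/5 (d(A, W) = -(-19/5 + 4*W/5) = 19/5 - 4*W/5)
-78118/d(-176, -2*7*2) = -78118/(19/5 - 4*(-2*7)*2/5) = -78118/(19/5 - (-56)*2/5) = -78118/(19/5 - ⅘*(-28)) = -78118/(19/5 + 112/5) = -78118/131/5 = -78118*5/131 = -390590/131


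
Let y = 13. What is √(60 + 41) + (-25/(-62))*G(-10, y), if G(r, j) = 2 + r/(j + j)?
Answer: 525/806 + √101 ≈ 10.701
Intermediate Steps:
G(r, j) = 2 + r/(2*j) (G(r, j) = 2 + r/((2*j)) = 2 + (1/(2*j))*r = 2 + r/(2*j))
√(60 + 41) + (-25/(-62))*G(-10, y) = √(60 + 41) + (-25/(-62))*(2 + (½)*(-10)/13) = √101 + (-25*(-1/62))*(2 + (½)*(-10)*(1/13)) = √101 + 25*(2 - 5/13)/62 = √101 + (25/62)*(21/13) = √101 + 525/806 = 525/806 + √101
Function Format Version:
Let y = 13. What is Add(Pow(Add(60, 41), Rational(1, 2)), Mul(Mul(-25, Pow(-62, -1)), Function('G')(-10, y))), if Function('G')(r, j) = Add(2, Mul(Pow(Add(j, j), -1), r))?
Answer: Add(Rational(525, 806), Pow(101, Rational(1, 2))) ≈ 10.701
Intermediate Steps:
Function('G')(r, j) = Add(2, Mul(Rational(1, 2), r, Pow(j, -1))) (Function('G')(r, j) = Add(2, Mul(Pow(Mul(2, j), -1), r)) = Add(2, Mul(Mul(Rational(1, 2), Pow(j, -1)), r)) = Add(2, Mul(Rational(1, 2), r, Pow(j, -1))))
Add(Pow(Add(60, 41), Rational(1, 2)), Mul(Mul(-25, Pow(-62, -1)), Function('G')(-10, y))) = Add(Pow(Add(60, 41), Rational(1, 2)), Mul(Mul(-25, Pow(-62, -1)), Add(2, Mul(Rational(1, 2), -10, Pow(13, -1))))) = Add(Pow(101, Rational(1, 2)), Mul(Mul(-25, Rational(-1, 62)), Add(2, Mul(Rational(1, 2), -10, Rational(1, 13))))) = Add(Pow(101, Rational(1, 2)), Mul(Rational(25, 62), Add(2, Rational(-5, 13)))) = Add(Pow(101, Rational(1, 2)), Mul(Rational(25, 62), Rational(21, 13))) = Add(Pow(101, Rational(1, 2)), Rational(525, 806)) = Add(Rational(525, 806), Pow(101, Rational(1, 2)))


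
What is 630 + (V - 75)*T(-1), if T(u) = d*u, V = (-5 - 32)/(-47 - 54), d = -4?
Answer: 33478/101 ≈ 331.47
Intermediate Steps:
V = 37/101 (V = -37/(-101) = -37*(-1/101) = 37/101 ≈ 0.36634)
T(u) = -4*u
630 + (V - 75)*T(-1) = 630 + (37/101 - 75)*(-4*(-1)) = 630 - 7538/101*4 = 630 - 30152/101 = 33478/101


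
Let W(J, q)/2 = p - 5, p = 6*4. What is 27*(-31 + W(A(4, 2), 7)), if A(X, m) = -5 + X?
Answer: 189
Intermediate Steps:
p = 24
W(J, q) = 38 (W(J, q) = 2*(24 - 5) = 2*19 = 38)
27*(-31 + W(A(4, 2), 7)) = 27*(-31 + 38) = 27*7 = 189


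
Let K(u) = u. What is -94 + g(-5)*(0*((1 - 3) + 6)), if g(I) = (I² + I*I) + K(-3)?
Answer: -94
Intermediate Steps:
g(I) = -3 + 2*I² (g(I) = (I² + I*I) - 3 = (I² + I²) - 3 = 2*I² - 3 = -3 + 2*I²)
-94 + g(-5)*(0*((1 - 3) + 6)) = -94 + (-3 + 2*(-5)²)*(0*((1 - 3) + 6)) = -94 + (-3 + 2*25)*(0*(-2 + 6)) = -94 + (-3 + 50)*(0*4) = -94 + 47*0 = -94 + 0 = -94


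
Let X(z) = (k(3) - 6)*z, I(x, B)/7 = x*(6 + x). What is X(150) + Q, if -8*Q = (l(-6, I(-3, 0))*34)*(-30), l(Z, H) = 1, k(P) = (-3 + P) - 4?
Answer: -2745/2 ≈ -1372.5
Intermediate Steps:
I(x, B) = 7*x*(6 + x) (I(x, B) = 7*(x*(6 + x)) = 7*x*(6 + x))
k(P) = -7 + P
X(z) = -10*z (X(z) = ((-7 + 3) - 6)*z = (-4 - 6)*z = -10*z)
Q = 255/2 (Q = -1*34*(-30)/8 = -17*(-30)/4 = -⅛*(-1020) = 255/2 ≈ 127.50)
X(150) + Q = -10*150 + 255/2 = -1500 + 255/2 = -2745/2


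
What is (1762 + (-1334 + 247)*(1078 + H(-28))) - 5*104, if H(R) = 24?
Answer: -1196632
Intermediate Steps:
(1762 + (-1334 + 247)*(1078 + H(-28))) - 5*104 = (1762 + (-1334 + 247)*(1078 + 24)) - 5*104 = (1762 - 1087*1102) - 520 = (1762 - 1197874) - 520 = -1196112 - 520 = -1196632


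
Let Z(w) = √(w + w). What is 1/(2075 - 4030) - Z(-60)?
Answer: -1/1955 - 2*I*√30 ≈ -0.00051151 - 10.954*I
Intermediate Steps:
Z(w) = √2*√w (Z(w) = √(2*w) = √2*√w)
1/(2075 - 4030) - Z(-60) = 1/(2075 - 4030) - √2*√(-60) = 1/(-1955) - √2*2*I*√15 = -1/1955 - 2*I*√30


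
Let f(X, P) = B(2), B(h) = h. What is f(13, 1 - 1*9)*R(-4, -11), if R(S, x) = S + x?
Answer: -30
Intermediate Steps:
f(X, P) = 2
f(13, 1 - 1*9)*R(-4, -11) = 2*(-4 - 11) = 2*(-15) = -30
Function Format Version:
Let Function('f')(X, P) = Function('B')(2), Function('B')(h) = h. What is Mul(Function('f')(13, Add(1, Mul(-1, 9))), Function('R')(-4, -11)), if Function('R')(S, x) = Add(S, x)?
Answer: -30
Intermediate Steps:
Function('f')(X, P) = 2
Mul(Function('f')(13, Add(1, Mul(-1, 9))), Function('R')(-4, -11)) = Mul(2, Add(-4, -11)) = Mul(2, -15) = -30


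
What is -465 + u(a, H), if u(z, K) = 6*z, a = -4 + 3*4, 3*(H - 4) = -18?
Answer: -417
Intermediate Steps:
H = -2 (H = 4 + (⅓)*(-18) = 4 - 6 = -2)
a = 8 (a = -4 + 12 = 8)
-465 + u(a, H) = -465 + 6*8 = -465 + 48 = -417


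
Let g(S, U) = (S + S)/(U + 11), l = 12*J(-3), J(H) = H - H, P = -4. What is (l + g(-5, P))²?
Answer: 100/49 ≈ 2.0408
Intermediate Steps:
J(H) = 0
l = 0 (l = 12*0 = 0)
g(S, U) = 2*S/(11 + U) (g(S, U) = (2*S)/(11 + U) = 2*S/(11 + U))
(l + g(-5, P))² = (0 + 2*(-5)/(11 - 4))² = (0 + 2*(-5)/7)² = (0 + 2*(-5)*(⅐))² = (0 - 10/7)² = (-10/7)² = 100/49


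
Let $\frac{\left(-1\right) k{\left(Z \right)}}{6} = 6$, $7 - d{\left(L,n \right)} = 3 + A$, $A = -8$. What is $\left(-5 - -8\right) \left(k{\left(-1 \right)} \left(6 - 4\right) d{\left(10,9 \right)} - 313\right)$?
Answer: $-3531$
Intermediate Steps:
$d{\left(L,n \right)} = 12$ ($d{\left(L,n \right)} = 7 - \left(3 - 8\right) = 7 - -5 = 7 + 5 = 12$)
$k{\left(Z \right)} = -36$ ($k{\left(Z \right)} = \left(-6\right) 6 = -36$)
$\left(-5 - -8\right) \left(k{\left(-1 \right)} \left(6 - 4\right) d{\left(10,9 \right)} - 313\right) = \left(-5 - -8\right) \left(- 36 \left(6 - 4\right) 12 - 313\right) = \left(-5 + 8\right) \left(\left(-36\right) 2 \cdot 12 - 313\right) = 3 \left(\left(-72\right) 12 - 313\right) = 3 \left(-864 - 313\right) = 3 \left(-1177\right) = -3531$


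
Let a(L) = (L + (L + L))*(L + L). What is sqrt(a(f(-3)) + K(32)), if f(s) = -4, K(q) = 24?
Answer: 2*sqrt(30) ≈ 10.954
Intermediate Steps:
a(L) = 6*L**2 (a(L) = (L + 2*L)*(2*L) = (3*L)*(2*L) = 6*L**2)
sqrt(a(f(-3)) + K(32)) = sqrt(6*(-4)**2 + 24) = sqrt(6*16 + 24) = sqrt(96 + 24) = sqrt(120) = 2*sqrt(30)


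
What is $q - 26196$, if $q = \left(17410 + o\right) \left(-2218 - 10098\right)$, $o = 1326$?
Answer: $-230778772$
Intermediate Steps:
$q = -230752576$ ($q = \left(17410 + 1326\right) \left(-2218 - 10098\right) = 18736 \left(-12316\right) = -230752576$)
$q - 26196 = -230752576 - 26196 = -230778772$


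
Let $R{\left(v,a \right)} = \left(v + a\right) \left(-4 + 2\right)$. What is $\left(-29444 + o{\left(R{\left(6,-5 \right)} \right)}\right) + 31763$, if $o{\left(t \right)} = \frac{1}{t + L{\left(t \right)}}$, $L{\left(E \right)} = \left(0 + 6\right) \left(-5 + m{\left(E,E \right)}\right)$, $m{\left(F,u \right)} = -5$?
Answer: $\frac{143777}{62} \approx 2319.0$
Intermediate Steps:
$L{\left(E \right)} = -60$ ($L{\left(E \right)} = \left(0 + 6\right) \left(-5 - 5\right) = 6 \left(-10\right) = -60$)
$R{\left(v,a \right)} = - 2 a - 2 v$ ($R{\left(v,a \right)} = \left(a + v\right) \left(-2\right) = - 2 a - 2 v$)
$o{\left(t \right)} = \frac{1}{-60 + t}$ ($o{\left(t \right)} = \frac{1}{t - 60} = \frac{1}{-60 + t}$)
$\left(-29444 + o{\left(R{\left(6,-5 \right)} \right)}\right) + 31763 = \left(-29444 + \frac{1}{-60 - 2}\right) + 31763 = \left(-29444 + \frac{1}{-62}\right) + 31763 = \left(-29444 - \frac{1}{62}\right) + 31763 = - \frac{1825529}{62} + 31763 = \frac{143777}{62}$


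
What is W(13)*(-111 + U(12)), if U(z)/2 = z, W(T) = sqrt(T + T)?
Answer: -87*sqrt(26) ≈ -443.61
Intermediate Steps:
W(T) = sqrt(2)*sqrt(T) (W(T) = sqrt(2*T) = sqrt(2)*sqrt(T))
U(z) = 2*z
W(13)*(-111 + U(12)) = (sqrt(2)*sqrt(13))*(-111 + 2*12) = sqrt(26)*(-111 + 24) = sqrt(26)*(-87) = -87*sqrt(26)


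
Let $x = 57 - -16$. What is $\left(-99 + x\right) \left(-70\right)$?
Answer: $1820$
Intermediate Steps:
$x = 73$ ($x = 57 + 16 = 73$)
$\left(-99 + x\right) \left(-70\right) = \left(-99 + 73\right) \left(-70\right) = \left(-26\right) \left(-70\right) = 1820$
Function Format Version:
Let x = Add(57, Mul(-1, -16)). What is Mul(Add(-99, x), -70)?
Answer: 1820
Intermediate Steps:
x = 73 (x = Add(57, 16) = 73)
Mul(Add(-99, x), -70) = Mul(Add(-99, 73), -70) = Mul(-26, -70) = 1820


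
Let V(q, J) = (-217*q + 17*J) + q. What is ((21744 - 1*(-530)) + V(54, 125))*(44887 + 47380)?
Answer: 1175020245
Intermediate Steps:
V(q, J) = -216*q + 17*J
((21744 - 1*(-530)) + V(54, 125))*(44887 + 47380) = ((21744 - 1*(-530)) + (-216*54 + 17*125))*(44887 + 47380) = ((21744 + 530) + (-11664 + 2125))*92267 = (22274 - 9539)*92267 = 12735*92267 = 1175020245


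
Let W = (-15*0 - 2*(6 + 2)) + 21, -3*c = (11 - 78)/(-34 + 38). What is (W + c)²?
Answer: 16129/144 ≈ 112.01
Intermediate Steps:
c = 67/12 (c = -(11 - 78)/(3*(-34 + 38)) = -(-67)/(3*4) = -⅓*(-67/4) = 67/12 ≈ 5.5833)
W = 5 (W = (0 - 2*8) + 21 = (0 - 16) + 21 = -16 + 21 = 5)
(W + c)² = (5 + 67/12)² = (127/12)² = 16129/144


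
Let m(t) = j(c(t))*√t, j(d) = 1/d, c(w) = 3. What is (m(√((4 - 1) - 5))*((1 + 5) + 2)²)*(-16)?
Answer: -1024*2^(¼)*√I/3 ≈ -287.03 - 287.03*I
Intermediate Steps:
m(t) = √t/3
(m(√((4 - 1) - 5))*((1 + 5) + 2)²)*(-16) = ((√(√((4 - 1) - 5))/3)*((1 + 5) + 2)²)*(-16) = ((√(√(3 - 5))/3)*(6 + 2)²)*(-16) = ((√(√(-2))/3)*8²)*(-16) = ((√(I*√2)/3)*64)*(-16) = (((2^(¼)*√I)/3)*64)*(-16) = ((2^(¼)*√I/3)*64)*(-16) = (64*2^(¼)*√I/3)*(-16) = -1024*2^(¼)*√I/3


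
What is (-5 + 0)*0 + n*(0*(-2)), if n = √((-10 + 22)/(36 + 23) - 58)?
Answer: 0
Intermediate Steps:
n = I*√201190/59 (n = √(12/59 - 58) = √(-3410/59) = I*√201190/59 ≈ 7.6024*I)
(-5 + 0)*0 + n*(0*(-2)) = (-5 + 0)*0 + (I*√201190/59)*(0*(-2)) = -5*0 + (I*√201190/59)*0 = 0 + 0 = 0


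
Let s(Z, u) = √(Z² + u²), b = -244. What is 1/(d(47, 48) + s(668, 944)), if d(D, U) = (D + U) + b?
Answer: 149/1315159 + 4*√83585/1315159 ≈ 0.00099261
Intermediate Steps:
d(D, U) = -244 + D + U (d(D, U) = (D + U) - 244 = -244 + D + U)
1/(d(47, 48) + s(668, 944)) = 1/((-244 + 47 + 48) + √(668² + 944²)) = 1/(-149 + √(446224 + 891136)) = 1/(-149 + √1337360) = 1/(-149 + 4*√83585)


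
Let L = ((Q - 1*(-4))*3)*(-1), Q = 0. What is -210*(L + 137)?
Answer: -26250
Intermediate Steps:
L = -12 (L = ((0 - 1*(-4))*3)*(-1) = ((0 + 4)*3)*(-1) = (4*3)*(-1) = 12*(-1) = -12)
-210*(L + 137) = -210*(-12 + 137) = -210*125 = -26250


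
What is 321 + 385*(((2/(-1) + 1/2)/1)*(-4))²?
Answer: 14181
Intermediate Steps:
321 + 385*(((2/(-1) + 1/2)/1)*(-4))² = 321 + 385*(((2*(-1) + 1*(½))*1)*(-4))² = 321 + 385*(((-2 + ½)*1)*(-4))² = 321 + 385*(-3/2*1*(-4))² = 321 + 385*(-3/2*(-4))² = 321 + 385*6² = 321 + 385*36 = 321 + 13860 = 14181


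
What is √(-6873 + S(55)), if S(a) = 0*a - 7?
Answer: 4*I*√430 ≈ 82.946*I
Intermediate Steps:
S(a) = -7 (S(a) = 0 - 7 = -7)
√(-6873 + S(55)) = √(-6873 - 7) = √(-6880) = 4*I*√430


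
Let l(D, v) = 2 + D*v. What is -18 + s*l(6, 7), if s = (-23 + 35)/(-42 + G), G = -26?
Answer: -438/17 ≈ -25.765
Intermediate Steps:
s = -3/17 (s = (-23 + 35)/(-42 - 26) = 12/(-68) = 12*(-1/68) = -3/17 ≈ -0.17647)
-18 + s*l(6, 7) = -18 - 3*(2 + 6*7)/17 = -18 - 3*(2 + 42)/17 = -18 - 3/17*44 = -18 - 132/17 = -438/17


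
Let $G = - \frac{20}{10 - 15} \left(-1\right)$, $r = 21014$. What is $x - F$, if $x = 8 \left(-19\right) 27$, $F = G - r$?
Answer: $16914$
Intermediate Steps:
$G = -4$ ($G = - \frac{20}{-5} \left(-1\right) = \left(-20\right) \left(- \frac{1}{5}\right) \left(-1\right) = 4 \left(-1\right) = -4$)
$F = -21018$ ($F = -4 - 21014 = -21018$)
$x = -4104$ ($x = \left(-152\right) 27 = -4104$)
$x - F = -4104 - -21018 = -4104 + 21018 = 16914$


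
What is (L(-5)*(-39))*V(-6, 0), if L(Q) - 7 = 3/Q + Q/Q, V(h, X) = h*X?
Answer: 0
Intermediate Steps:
V(h, X) = X*h
L(Q) = 8 + 3/Q (L(Q) = 7 + (3/Q + Q/Q) = 7 + (3/Q + 1) = 7 + (1 + 3/Q) = 8 + 3/Q)
(L(-5)*(-39))*V(-6, 0) = ((8 + 3/(-5))*(-39))*(0*(-6)) = ((8 + 3*(-⅕))*(-39))*0 = ((8 - ⅗)*(-39))*0 = ((37/5)*(-39))*0 = -1443/5*0 = 0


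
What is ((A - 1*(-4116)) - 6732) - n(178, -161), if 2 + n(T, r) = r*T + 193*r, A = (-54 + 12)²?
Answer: 58881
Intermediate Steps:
A = 1764 (A = (-42)² = 1764)
n(T, r) = -2 + 193*r + T*r (n(T, r) = -2 + (r*T + 193*r) = -2 + (T*r + 193*r) = -2 + (193*r + T*r) = -2 + 193*r + T*r)
((A - 1*(-4116)) - 6732) - n(178, -161) = ((1764 - 1*(-4116)) - 6732) - (-2 + 193*(-161) + 178*(-161)) = ((1764 + 4116) - 6732) - (-2 - 31073 - 28658) = (5880 - 6732) - 1*(-59733) = -852 + 59733 = 58881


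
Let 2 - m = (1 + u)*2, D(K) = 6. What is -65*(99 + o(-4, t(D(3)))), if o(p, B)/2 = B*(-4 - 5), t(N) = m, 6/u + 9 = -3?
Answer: -5265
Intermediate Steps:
u = -1/2 (u = 6/(-9 - 3) = 6/(-12) = 6*(-1/12) = -1/2 ≈ -0.50000)
m = 1 (m = 2 - (1 - 1/2)*2 = 2 - 2/2 = 2 - 1*1 = 2 - 1 = 1)
t(N) = 1
o(p, B) = -18*B (o(p, B) = 2*(B*(-4 - 5)) = 2*(B*(-9)) = 2*(-9*B) = -18*B)
-65*(99 + o(-4, t(D(3)))) = -65*(99 - 18*1) = -65*(99 - 18) = -65*81 = -5265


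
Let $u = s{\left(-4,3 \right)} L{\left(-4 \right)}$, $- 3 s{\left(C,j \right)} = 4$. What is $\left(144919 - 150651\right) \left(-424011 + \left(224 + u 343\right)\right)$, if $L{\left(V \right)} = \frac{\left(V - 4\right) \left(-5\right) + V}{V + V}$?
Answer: $2417350628$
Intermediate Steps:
$s{\left(C,j \right)} = - \frac{4}{3}$ ($s{\left(C,j \right)} = \left(- \frac{1}{3}\right) 4 = - \frac{4}{3}$)
$L{\left(V \right)} = \frac{20 - 4 V}{2 V}$ ($L{\left(V \right)} = \frac{\left(-4 + V\right) \left(-5\right) + V}{2 V} = \left(\left(20 - 5 V\right) + V\right) \frac{1}{2 V} = \left(20 - 4 V\right) \frac{1}{2 V} = \frac{20 - 4 V}{2 V}$)
$u = 6$ ($u = - \frac{4 \left(-2 + \frac{10}{-4}\right)}{3} = - \frac{4 \left(-2 + 10 \left(- \frac{1}{4}\right)\right)}{3} = - \frac{4 \left(-2 - \frac{5}{2}\right)}{3} = \left(- \frac{4}{3}\right) \left(- \frac{9}{2}\right) = 6$)
$\left(144919 - 150651\right) \left(-424011 + \left(224 + u 343\right)\right) = \left(144919 - 150651\right) \left(-424011 + \left(224 + 6 \cdot 343\right)\right) = - 5732 \left(-424011 + \left(224 + 2058\right)\right) = - 5732 \left(-424011 + 2282\right) = \left(-5732\right) \left(-421729\right) = 2417350628$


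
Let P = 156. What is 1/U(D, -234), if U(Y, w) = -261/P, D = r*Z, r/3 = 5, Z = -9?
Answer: -52/87 ≈ -0.59770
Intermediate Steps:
r = 15 (r = 3*5 = 15)
D = -135 (D = 15*(-9) = -135)
U(Y, w) = -87/52 (U(Y, w) = -261/156 = -261*1/156 = -87/52)
1/U(D, -234) = 1/(-87/52) = -52/87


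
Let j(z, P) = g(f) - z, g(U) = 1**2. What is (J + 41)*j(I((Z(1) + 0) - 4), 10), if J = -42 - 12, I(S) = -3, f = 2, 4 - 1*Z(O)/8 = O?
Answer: -52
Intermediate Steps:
Z(O) = 32 - 8*O
g(U) = 1
J = -54
j(z, P) = 1 - z
(J + 41)*j(I((Z(1) + 0) - 4), 10) = (-54 + 41)*(1 - 1*(-3)) = -13*(1 + 3) = -13*4 = -52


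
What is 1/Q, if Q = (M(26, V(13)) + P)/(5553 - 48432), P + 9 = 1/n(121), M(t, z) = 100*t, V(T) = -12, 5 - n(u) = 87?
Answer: -3516078/212461 ≈ -16.549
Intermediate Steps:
n(u) = -82 (n(u) = 5 - 1*87 = 5 - 87 = -82)
P = -739/82 (P = -9 + 1/(-82) = -9 - 1/82 = -739/82 ≈ -9.0122)
Q = -212461/3516078 (Q = (100*26 - 739/82)/(5553 - 48432) = (2600 - 739/82)/(-42879) = (212461/82)*(-1/42879) = -212461/3516078 ≈ -0.060426)
1/Q = 1/(-212461/3516078) = -3516078/212461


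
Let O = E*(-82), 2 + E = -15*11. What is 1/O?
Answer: 1/13694 ≈ 7.3025e-5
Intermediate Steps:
E = -167 (E = -2 - 15*11 = -2 - 165 = -167)
O = 13694 (O = -167*(-82) = 13694)
1/O = 1/13694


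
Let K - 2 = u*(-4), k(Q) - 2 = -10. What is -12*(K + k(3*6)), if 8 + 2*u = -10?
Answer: -360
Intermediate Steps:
u = -9 (u = -4 + (½)*(-10) = -4 - 5 = -9)
k(Q) = -8 (k(Q) = 2 - 10 = -8)
K = 38 (K = 2 - 9*(-4) = 2 + 36 = 38)
-12*(K + k(3*6)) = -12*(38 - 8) = -12*30 = -360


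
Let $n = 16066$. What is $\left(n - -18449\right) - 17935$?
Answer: $16580$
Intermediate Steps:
$\left(n - -18449\right) - 17935 = \left(16066 - -18449\right) - 17935 = \left(16066 + 18449\right) - 17935 = 34515 - 17935 = 16580$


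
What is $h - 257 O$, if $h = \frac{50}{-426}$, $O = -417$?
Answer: $\frac{22826972}{213} \approx 1.0717 \cdot 10^{5}$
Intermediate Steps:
$h = - \frac{25}{213}$ ($h = 50 \left(- \frac{1}{426}\right) = - \frac{25}{213} \approx -0.11737$)
$h - 257 O = - \frac{25}{213} - -107169 = - \frac{25}{213} + 107169 = \frac{22826972}{213}$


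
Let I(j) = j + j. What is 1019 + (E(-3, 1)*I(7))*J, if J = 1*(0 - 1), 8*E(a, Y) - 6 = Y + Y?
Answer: 1005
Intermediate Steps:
E(a, Y) = 3/4 + Y/4 (E(a, Y) = 3/4 + (Y + Y)/8 = 3/4 + (2*Y)/8 = 3/4 + Y/4)
I(j) = 2*j
J = -1 (J = 1*(-1) = -1)
1019 + (E(-3, 1)*I(7))*J = 1019 + ((3/4 + (1/4)*1)*(2*7))*(-1) = 1019 + ((3/4 + 1/4)*14)*(-1) = 1019 + (1*14)*(-1) = 1019 + 14*(-1) = 1019 - 14 = 1005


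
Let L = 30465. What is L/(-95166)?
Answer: -3385/10574 ≈ -0.32012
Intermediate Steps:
L/(-95166) = 30465/(-95166) = 30465*(-1/95166) = -3385/10574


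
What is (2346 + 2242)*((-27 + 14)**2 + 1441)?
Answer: 7386680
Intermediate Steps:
(2346 + 2242)*((-27 + 14)**2 + 1441) = 4588*((-13)**2 + 1441) = 4588*(169 + 1441) = 4588*1610 = 7386680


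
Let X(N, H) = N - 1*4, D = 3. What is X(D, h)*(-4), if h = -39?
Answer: 4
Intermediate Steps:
X(N, H) = -4 + N (X(N, H) = N - 4 = -4 + N)
X(D, h)*(-4) = (-4 + 3)*(-4) = -1*(-4) = 4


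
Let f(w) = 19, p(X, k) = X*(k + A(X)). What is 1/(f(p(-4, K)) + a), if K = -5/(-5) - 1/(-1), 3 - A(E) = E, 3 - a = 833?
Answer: -1/811 ≈ -0.0012330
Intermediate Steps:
a = -830 (a = 3 - 1*833 = 3 - 833 = -830)
A(E) = 3 - E
K = 2 (K = -5*(-⅕) - 1*(-1) = 1 + 1 = 2)
p(X, k) = X*(3 + k - X) (p(X, k) = X*(k + (3 - X)) = X*(3 + k - X))
1/(f(p(-4, K)) + a) = 1/(19 - 830) = 1/(-811) = -1/811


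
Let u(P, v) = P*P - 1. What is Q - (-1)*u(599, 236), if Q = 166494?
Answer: 525294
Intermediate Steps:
u(P, v) = -1 + P² (u(P, v) = P² - 1 = -1 + P²)
Q - (-1)*u(599, 236) = 166494 - (-1)*(-1 + 599²) = 166494 - (-1)*(-1 + 358801) = 166494 - (-1)*358800 = 166494 - 1*(-358800) = 166494 + 358800 = 525294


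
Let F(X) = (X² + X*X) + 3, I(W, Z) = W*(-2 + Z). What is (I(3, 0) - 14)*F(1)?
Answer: -100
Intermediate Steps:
F(X) = 3 + 2*X² (F(X) = (X² + X²) + 3 = 2*X² + 3 = 3 + 2*X²)
(I(3, 0) - 14)*F(1) = (3*(-2 + 0) - 14)*(3 + 2*1²) = (3*(-2) - 14)*(3 + 2*1) = (-6 - 14)*(3 + 2) = -20*5 = -100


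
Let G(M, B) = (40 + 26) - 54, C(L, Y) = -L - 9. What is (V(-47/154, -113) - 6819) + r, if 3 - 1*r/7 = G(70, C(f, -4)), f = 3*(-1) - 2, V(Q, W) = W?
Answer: -6995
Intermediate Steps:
f = -5 (f = -3 - 2 = -5)
C(L, Y) = -9 - L
G(M, B) = 12 (G(M, B) = 66 - 54 = 12)
r = -63 (r = 21 - 7*12 = 21 - 84 = -63)
(V(-47/154, -113) - 6819) + r = (-113 - 6819) - 63 = -6932 - 63 = -6995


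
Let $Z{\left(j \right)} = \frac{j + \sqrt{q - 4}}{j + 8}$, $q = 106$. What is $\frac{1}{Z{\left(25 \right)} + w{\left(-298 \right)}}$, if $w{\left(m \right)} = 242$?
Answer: $\frac{264363}{64176019} - \frac{33 \sqrt{102}}{64176019} \approx 0.0041142$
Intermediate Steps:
$Z{\left(j \right)} = \frac{j + \sqrt{102}}{8 + j}$ ($Z{\left(j \right)} = \frac{j + \sqrt{106 - 4}}{j + 8} = \frac{j + \sqrt{102}}{8 + j}$)
$\frac{1}{Z{\left(25 \right)} + w{\left(-298 \right)}} = \frac{1}{\frac{25 + \sqrt{102}}{8 + 25} + 242} = \frac{1}{\frac{25 + \sqrt{102}}{33} + 242} = \frac{1}{\left(\frac{25}{33} + \frac{\sqrt{102}}{33}\right) + 242} = \frac{1}{\frac{8011}{33} + \frac{\sqrt{102}}{33}}$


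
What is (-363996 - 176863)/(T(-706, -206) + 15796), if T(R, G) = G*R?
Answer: -540859/161232 ≈ -3.3545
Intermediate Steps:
(-363996 - 176863)/(T(-706, -206) + 15796) = (-363996 - 176863)/(-206*(-706) + 15796) = -540859/(145436 + 15796) = -540859/161232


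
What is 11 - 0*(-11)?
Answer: 11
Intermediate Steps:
11 - 0*(-11) = 11 - 56*0 = 11 + 0 = 11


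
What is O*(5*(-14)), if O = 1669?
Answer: -116830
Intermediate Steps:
O*(5*(-14)) = 1669*(5*(-14)) = 1669*(-70) = -116830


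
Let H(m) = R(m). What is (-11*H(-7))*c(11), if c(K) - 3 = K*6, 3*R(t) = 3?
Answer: -759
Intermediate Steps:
R(t) = 1 (R(t) = (1/3)*3 = 1)
H(m) = 1
c(K) = 3 + 6*K (c(K) = 3 + K*6 = 3 + 6*K)
(-11*H(-7))*c(11) = (-11*1)*(3 + 6*11) = -11*(3 + 66) = -11*69 = -759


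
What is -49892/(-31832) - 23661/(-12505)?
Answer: 344269103/99514790 ≈ 3.4595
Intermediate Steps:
-49892/(-31832) - 23661/(-12505) = -49892*(-1/31832) - 23661*(-1/12505) = 12473/7958 + 23661/12505 = 344269103/99514790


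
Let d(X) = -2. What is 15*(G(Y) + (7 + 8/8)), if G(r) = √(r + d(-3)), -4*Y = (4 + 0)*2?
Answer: 120 + 30*I ≈ 120.0 + 30.0*I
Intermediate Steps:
Y = -2 (Y = -(4 + 0)*2/4 = -2 ≈ -2.0000)
G(r) = √(-2 + r) (G(r) = √(r - 2) = √(-2 + r))
15*(G(Y) + (7 + 8/8)) = 15*(√(-2 - 2) + (7 + 8/8)) = 15*(√(-4) + (7 + 8*(⅛))) = 15*(2*I + (7 + 1)) = 15*(2*I + 8) = 15*(8 + 2*I) = 120 + 30*I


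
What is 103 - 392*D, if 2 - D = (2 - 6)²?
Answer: 5591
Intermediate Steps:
D = -14 (D = 2 - (2 - 6)² = 2 - 1*(-4)² = 2 - 1*16 = 2 - 16 = -14)
103 - 392*D = 103 - 392*(-14) = 103 + 5488 = 5591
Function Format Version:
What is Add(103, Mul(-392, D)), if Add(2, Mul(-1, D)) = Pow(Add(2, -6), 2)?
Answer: 5591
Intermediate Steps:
D = -14 (D = Add(2, Mul(-1, Pow(Add(2, -6), 2))) = Add(2, Mul(-1, Pow(-4, 2))) = Add(2, Mul(-1, 16)) = Add(2, -16) = -14)
Add(103, Mul(-392, D)) = Add(103, Mul(-392, -14)) = Add(103, 5488) = 5591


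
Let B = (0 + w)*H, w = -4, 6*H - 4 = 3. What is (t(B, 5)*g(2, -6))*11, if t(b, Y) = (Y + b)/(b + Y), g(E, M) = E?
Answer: 22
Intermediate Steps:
H = 7/6 (H = ⅔ + (⅙)*3 = ⅔ + ½ = 7/6 ≈ 1.1667)
B = -14/3 (B = (0 - 4)*(7/6) = -4*7/6 = -14/3 ≈ -4.6667)
t(b, Y) = 1 (t(b, Y) = (Y + b)/(Y + b) = 1)
(t(B, 5)*g(2, -6))*11 = (1*2)*11 = 2*11 = 22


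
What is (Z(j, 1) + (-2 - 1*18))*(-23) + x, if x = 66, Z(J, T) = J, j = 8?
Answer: 342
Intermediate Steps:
(Z(j, 1) + (-2 - 1*18))*(-23) + x = (8 + (-2 - 1*18))*(-23) + 66 = (8 + (-2 - 18))*(-23) + 66 = (8 - 20)*(-23) + 66 = -12*(-23) + 66 = 276 + 66 = 342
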